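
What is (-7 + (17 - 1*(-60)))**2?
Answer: 4900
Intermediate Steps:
(-7 + (17 - 1*(-60)))**2 = (-7 + (17 + 60))**2 = (-7 + 77)**2 = 70**2 = 4900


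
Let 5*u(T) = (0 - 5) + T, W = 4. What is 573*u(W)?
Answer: -573/5 ≈ -114.60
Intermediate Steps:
u(T) = -1 + T/5 (u(T) = ((0 - 5) + T)/5 = (-5 + T)/5 = -1 + T/5)
573*u(W) = 573*(-1 + (1/5)*4) = 573*(-1 + 4/5) = 573*(-1/5) = -573/5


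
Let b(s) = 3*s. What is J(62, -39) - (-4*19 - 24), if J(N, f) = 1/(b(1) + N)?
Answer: 6501/65 ≈ 100.02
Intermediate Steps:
J(N, f) = 1/(3 + N) (J(N, f) = 1/(3*1 + N) = 1/(3 + N))
J(62, -39) - (-4*19 - 24) = 1/(3 + 62) - (-4*19 - 24) = 1/65 - (-76 - 24) = 1/65 - 1*(-100) = 1/65 + 100 = 6501/65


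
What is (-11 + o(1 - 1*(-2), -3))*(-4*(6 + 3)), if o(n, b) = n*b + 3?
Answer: 612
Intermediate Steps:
o(n, b) = 3 + b*n (o(n, b) = b*n + 3 = 3 + b*n)
(-11 + o(1 - 1*(-2), -3))*(-4*(6 + 3)) = (-11 + (3 - 3*(1 - 1*(-2))))*(-4*(6 + 3)) = (-11 + (3 - 3*(1 + 2)))*(-4*9) = (-11 + (3 - 3*3))*(-36) = (-11 + (3 - 9))*(-36) = (-11 - 6)*(-36) = -17*(-36) = 612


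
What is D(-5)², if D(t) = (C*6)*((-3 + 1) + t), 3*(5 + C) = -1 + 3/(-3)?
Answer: 56644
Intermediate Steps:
C = -17/3 (C = -5 + (-1 + 3/(-3))/3 = -5 + (-1 + 3*(-⅓))/3 = -5 + (-1 - 1)/3 = -5 + (⅓)*(-2) = -5 - ⅔ = -17/3 ≈ -5.6667)
D(t) = 68 - 34*t (D(t) = (-17/3*6)*((-3 + 1) + t) = -34*(-2 + t) = 68 - 34*t)
D(-5)² = (68 - 34*(-5))² = (68 + 170)² = 238² = 56644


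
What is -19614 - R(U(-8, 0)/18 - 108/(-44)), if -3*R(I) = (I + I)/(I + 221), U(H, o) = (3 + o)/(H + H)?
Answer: -13884176632/707871 ≈ -19614.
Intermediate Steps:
U(H, o) = (3 + o)/(2*H) (U(H, o) = (3 + o)/((2*H)) = (3 + o)*(1/(2*H)) = (3 + o)/(2*H))
R(I) = -2*I/(3*(221 + I)) (R(I) = -(I + I)/(3*(I + 221)) = -2*I/(3*(221 + I)))
-19614 - R(U(-8, 0)/18 - 108/(-44)) = -19614 - (-2)*(((1/2)*(3 + 0)/(-8))/18 - 108/(-44))/(663 + 3*(((1/2)*(3 + 0)/(-8))/18 - 108/(-44))) = -19614 - (-2)*(((1/2)*(-1/8)*3)*(1/18) - 108*(-1/44))/(663 + 3*(((1/2)*(-1/8)*3)*(1/18) - 108*(-1/44))) = -19614 - (-2)*(-3/16*1/18 + 27/11)/(663 + 3*(-3/16*1/18 + 27/11)) = -19614 - (-2)*(-1/96 + 27/11)/(663 + 3*(-1/96 + 27/11)) = -19614 - (-2)*2581/(1056*(663 + 3*(2581/1056))) = -19614 - (-2)*2581/(1056*(663 + 2581/352)) = -19614 - (-2)*2581/(1056*235957/352) = -19614 - (-2)*2581*352/(1056*235957) = -19614 - 1*(-5162/707871) = -19614 + 5162/707871 = -13884176632/707871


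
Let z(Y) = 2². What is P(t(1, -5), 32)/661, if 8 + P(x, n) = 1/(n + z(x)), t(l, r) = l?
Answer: -287/23796 ≈ -0.012061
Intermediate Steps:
z(Y) = 4
P(x, n) = -8 + 1/(4 + n) (P(x, n) = -8 + 1/(n + 4) = -8 + 1/(4 + n))
P(t(1, -5), 32)/661 = ((-31 - 8*32)/(4 + 32))/661 = ((-31 - 256)/36)*(1/661) = ((1/36)*(-287))*(1/661) = -287/36*1/661 = -287/23796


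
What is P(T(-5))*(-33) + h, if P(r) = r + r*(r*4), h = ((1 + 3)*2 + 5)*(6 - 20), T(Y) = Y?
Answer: -3317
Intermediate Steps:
h = -182 (h = (4*2 + 5)*(-14) = (8 + 5)*(-14) = 13*(-14) = -182)
P(r) = r + 4*r**2 (P(r) = r + r*(4*r) = r + 4*r**2)
P(T(-5))*(-33) + h = -5*(1 + 4*(-5))*(-33) - 182 = -5*(1 - 20)*(-33) - 182 = -5*(-19)*(-33) - 182 = 95*(-33) - 182 = -3135 - 182 = -3317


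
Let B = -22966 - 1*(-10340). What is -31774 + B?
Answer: -44400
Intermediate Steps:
B = -12626 (B = -22966 + 10340 = -12626)
-31774 + B = -31774 - 12626 = -44400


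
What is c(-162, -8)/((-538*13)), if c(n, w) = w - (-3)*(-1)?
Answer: 11/6994 ≈ 0.0015728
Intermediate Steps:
c(n, w) = -3 + w (c(n, w) = w - 1*3 = w - 3 = -3 + w)
c(-162, -8)/((-538*13)) = (-3 - 8)/((-538*13)) = -11/(-6994) = -11*(-1/6994) = 11/6994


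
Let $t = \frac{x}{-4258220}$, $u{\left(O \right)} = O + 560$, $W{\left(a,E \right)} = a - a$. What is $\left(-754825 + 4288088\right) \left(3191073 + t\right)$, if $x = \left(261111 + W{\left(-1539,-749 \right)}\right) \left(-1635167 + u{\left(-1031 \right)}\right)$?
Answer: $\frac{24760001093534106957}{2129110} \approx 1.1629 \cdot 10^{13}$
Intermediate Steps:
$W{\left(a,E \right)} = 0$
$u{\left(O \right)} = 560 + O$
$x = -427083073818$ ($x = \left(261111 + 0\right) \left(-1635167 + \left(560 - 1031\right)\right) = 261111 \left(-1635167 - 471\right) = 261111 \left(-1635638\right) = -427083073818$)
$t = \frac{213541536909}{2129110}$ ($t = - \frac{427083073818}{-4258220} = \left(-427083073818\right) \left(- \frac{1}{4258220}\right) = \frac{213541536909}{2129110} \approx 1.003 \cdot 10^{5}$)
$\left(-754825 + 4288088\right) \left(3191073 + t\right) = \left(-754825 + 4288088\right) \left(3191073 + \frac{213541536909}{2129110}\right) = 3533263 \cdot \frac{7007686971939}{2129110} = \frac{24760001093534106957}{2129110}$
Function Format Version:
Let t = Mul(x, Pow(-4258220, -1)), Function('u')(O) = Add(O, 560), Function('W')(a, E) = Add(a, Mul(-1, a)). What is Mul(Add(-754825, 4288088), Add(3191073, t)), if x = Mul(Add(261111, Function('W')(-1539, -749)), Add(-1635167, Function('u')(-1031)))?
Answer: Rational(24760001093534106957, 2129110) ≈ 1.1629e+13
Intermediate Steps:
Function('W')(a, E) = 0
Function('u')(O) = Add(560, O)
x = -427083073818 (x = Mul(Add(261111, 0), Add(-1635167, Add(560, -1031))) = Mul(261111, Add(-1635167, -471)) = Mul(261111, -1635638) = -427083073818)
t = Rational(213541536909, 2129110) (t = Mul(-427083073818, Pow(-4258220, -1)) = Mul(-427083073818, Rational(-1, 4258220)) = Rational(213541536909, 2129110) ≈ 1.0030e+5)
Mul(Add(-754825, 4288088), Add(3191073, t)) = Mul(Add(-754825, 4288088), Add(3191073, Rational(213541536909, 2129110))) = Mul(3533263, Rational(7007686971939, 2129110)) = Rational(24760001093534106957, 2129110)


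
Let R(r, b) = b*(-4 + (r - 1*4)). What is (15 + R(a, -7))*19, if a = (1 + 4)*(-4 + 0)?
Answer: 4009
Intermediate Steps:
a = -20 (a = 5*(-4) = -20)
R(r, b) = b*(-8 + r) (R(r, b) = b*(-4 + (r - 4)) = b*(-4 + (-4 + r)) = b*(-8 + r))
(15 + R(a, -7))*19 = (15 - 7*(-8 - 20))*19 = (15 - 7*(-28))*19 = (15 + 196)*19 = 211*19 = 4009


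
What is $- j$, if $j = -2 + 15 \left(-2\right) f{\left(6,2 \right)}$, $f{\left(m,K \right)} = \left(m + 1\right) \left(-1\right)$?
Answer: $-208$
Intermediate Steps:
$f{\left(m,K \right)} = -1 - m$ ($f{\left(m,K \right)} = \left(1 + m\right) \left(-1\right) = -1 - m$)
$j = 208$ ($j = -2 + 15 \left(-2\right) \left(-1 - 6\right) = -2 - 30 \left(-1 - 6\right) = -2 - -210 = -2 + 210 = 208$)
$- j = \left(-1\right) 208 = -208$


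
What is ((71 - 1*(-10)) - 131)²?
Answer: 2500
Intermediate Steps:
((71 - 1*(-10)) - 131)² = ((71 + 10) - 131)² = (81 - 131)² = (-50)² = 2500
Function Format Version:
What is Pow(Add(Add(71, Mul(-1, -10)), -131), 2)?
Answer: 2500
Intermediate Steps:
Pow(Add(Add(71, Mul(-1, -10)), -131), 2) = Pow(Add(Add(71, 10), -131), 2) = Pow(Add(81, -131), 2) = Pow(-50, 2) = 2500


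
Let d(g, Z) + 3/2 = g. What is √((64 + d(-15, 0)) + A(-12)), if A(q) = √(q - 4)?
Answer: √(190 + 16*I)/2 ≈ 6.8981 + 0.28993*I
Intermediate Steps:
A(q) = √(-4 + q)
d(g, Z) = -3/2 + g
√((64 + d(-15, 0)) + A(-12)) = √((64 + (-3/2 - 15)) + √(-4 - 12)) = √((64 - 33/2) + √(-16)) = √(95/2 + 4*I)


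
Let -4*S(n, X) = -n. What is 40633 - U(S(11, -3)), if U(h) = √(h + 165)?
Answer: 40633 - √671/2 ≈ 40620.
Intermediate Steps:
S(n, X) = n/4 (S(n, X) = -(-1)*n/4 = n/4)
U(h) = √(165 + h)
40633 - U(S(11, -3)) = 40633 - √(165 + (¼)*11) = 40633 - √(165 + 11/4) = 40633 - √(671/4) = 40633 - √671/2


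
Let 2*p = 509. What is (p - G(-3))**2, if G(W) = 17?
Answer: 225625/4 ≈ 56406.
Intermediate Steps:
p = 509/2 (p = (1/2)*509 = 509/2 ≈ 254.50)
(p - G(-3))**2 = (509/2 - 1*17)**2 = (509/2 - 17)**2 = (475/2)**2 = 225625/4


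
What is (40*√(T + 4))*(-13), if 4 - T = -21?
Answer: -520*√29 ≈ -2800.3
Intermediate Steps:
T = 25 (T = 4 - 1*(-21) = 4 + 21 = 25)
(40*√(T + 4))*(-13) = (40*√(25 + 4))*(-13) = (40*√29)*(-13) = -520*√29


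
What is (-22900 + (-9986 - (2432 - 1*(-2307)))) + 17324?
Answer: -20301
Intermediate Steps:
(-22900 + (-9986 - (2432 - 1*(-2307)))) + 17324 = (-22900 + (-9986 - (2432 + 2307))) + 17324 = (-22900 + (-9986 - 1*4739)) + 17324 = (-22900 + (-9986 - 4739)) + 17324 = (-22900 - 14725) + 17324 = -37625 + 17324 = -20301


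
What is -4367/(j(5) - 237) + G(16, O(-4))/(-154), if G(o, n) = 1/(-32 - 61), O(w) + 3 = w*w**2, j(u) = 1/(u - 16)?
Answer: 343994261/18675888 ≈ 18.419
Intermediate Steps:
j(u) = 1/(-16 + u)
O(w) = -3 + w**3 (O(w) = -3 + w*w**2 = -3 + w**3)
G(o, n) = -1/93 (G(o, n) = 1/(-93) = -1/93)
-4367/(j(5) - 237) + G(16, O(-4))/(-154) = -4367/(1/(-16 + 5) - 237) - 1/93/(-154) = -4367/(1/(-11) - 237) - 1/93*(-1/154) = -4367/(-1/11 - 237) + 1/14322 = -4367/(-2608/11) + 1/14322 = -4367*(-11/2608) + 1/14322 = 48037/2608 + 1/14322 = 343994261/18675888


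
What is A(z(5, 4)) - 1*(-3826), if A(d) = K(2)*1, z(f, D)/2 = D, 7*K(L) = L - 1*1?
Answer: 26783/7 ≈ 3826.1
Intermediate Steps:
K(L) = -⅐ + L/7 (K(L) = (L - 1*1)/7 = (L - 1)/7 = (-1 + L)/7 = -⅐ + L/7)
z(f, D) = 2*D
A(d) = ⅐ (A(d) = (-⅐ + (⅐)*2)*1 = (-⅐ + 2/7)*1 = (⅐)*1 = ⅐)
A(z(5, 4)) - 1*(-3826) = ⅐ - 1*(-3826) = ⅐ + 3826 = 26783/7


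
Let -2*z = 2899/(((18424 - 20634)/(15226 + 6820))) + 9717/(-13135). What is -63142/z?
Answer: -7049646445/1614417518 ≈ -4.3667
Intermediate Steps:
z = 3228835036/223295 (z = -(2899/(((18424 - 20634)/(15226 + 6820))) + 9717/(-13135))/2 = -(2899/((-2210/22046)) + 9717*(-1/13135))/2 = -(2899/((-2210*1/22046)) - 9717/13135)/2 = -(2899/(-1105/11023) - 9717/13135)/2 = -(2899*(-11023/1105) - 9717/13135)/2 = -(-2458129/85 - 9717/13135)/2 = -1/2*(-6457670072/223295) = 3228835036/223295 ≈ 14460.)
-63142/z = -63142/3228835036/223295 = -63142*223295/3228835036 = -7049646445/1614417518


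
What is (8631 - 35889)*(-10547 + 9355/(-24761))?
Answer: 647163455316/2251 ≈ 2.8750e+8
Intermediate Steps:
(8631 - 35889)*(-10547 + 9355/(-24761)) = -27258*(-10547 + 9355*(-1/24761)) = -27258*(-10547 - 9355/24761) = -27258*(-261163622/24761) = 647163455316/2251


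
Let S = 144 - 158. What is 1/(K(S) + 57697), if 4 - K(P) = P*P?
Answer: 1/57505 ≈ 1.7390e-5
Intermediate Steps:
S = -14
K(P) = 4 - P² (K(P) = 4 - P*P = 4 - P²)
1/(K(S) + 57697) = 1/((4 - 1*(-14)²) + 57697) = 1/((4 - 1*196) + 57697) = 1/((4 - 196) + 57697) = 1/(-192 + 57697) = 1/57505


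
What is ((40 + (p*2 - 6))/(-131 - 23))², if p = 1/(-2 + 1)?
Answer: 256/5929 ≈ 0.043178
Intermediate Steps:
p = -1 (p = 1/(-1) = -1)
((40 + (p*2 - 6))/(-131 - 23))² = ((40 + (-1*2 - 6))/(-131 - 23))² = ((40 + (-2 - 6))/(-154))² = ((40 - 8)*(-1/154))² = (32*(-1/154))² = (-16/77)² = 256/5929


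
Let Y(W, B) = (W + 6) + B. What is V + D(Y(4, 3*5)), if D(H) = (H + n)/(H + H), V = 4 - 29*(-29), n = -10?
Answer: 8453/10 ≈ 845.30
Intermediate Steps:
Y(W, B) = 6 + B + W (Y(W, B) = (6 + W) + B = 6 + B + W)
V = 845 (V = 4 + 841 = 845)
D(H) = (-10 + H)/(2*H) (D(H) = (H - 10)/(H + H) = (-10 + H)/((2*H)) = (-10 + H)*(1/(2*H)) = (-10 + H)/(2*H))
V + D(Y(4, 3*5)) = 845 + (-10 + (6 + 3*5 + 4))/(2*(6 + 3*5 + 4)) = 845 + (-10 + (6 + 15 + 4))/(2*(6 + 15 + 4)) = 845 + (½)*(-10 + 25)/25 = 845 + (½)*(1/25)*15 = 845 + 3/10 = 8453/10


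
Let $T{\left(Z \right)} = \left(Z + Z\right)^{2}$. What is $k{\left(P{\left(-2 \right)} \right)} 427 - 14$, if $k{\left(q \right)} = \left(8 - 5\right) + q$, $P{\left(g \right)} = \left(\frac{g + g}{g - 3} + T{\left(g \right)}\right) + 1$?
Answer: $\frac{44338}{5} \approx 8867.6$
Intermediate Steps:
$T{\left(Z \right)} = 4 Z^{2}$ ($T{\left(Z \right)} = \left(2 Z\right)^{2} = 4 Z^{2}$)
$P{\left(g \right)} = 1 + 4 g^{2} + \frac{2 g}{-3 + g}$ ($P{\left(g \right)} = \left(\frac{g + g}{g - 3} + 4 g^{2}\right) + 1 = \left(\frac{2 g}{-3 + g} + 4 g^{2}\right) + 1 = \left(4 g^{2} + \frac{2 g}{-3 + g}\right) + 1 = 1 + 4 g^{2} + \frac{2 g}{-3 + g}$)
$k{\left(q \right)} = 3 + q$
$k{\left(P{\left(-2 \right)} \right)} 427 - 14 = \left(3 + \frac{-3 - 12 \left(-2\right)^{2} + 3 \left(-2\right) + 4 \left(-2\right)^{3}}{-3 - 2}\right) 427 - 14 = \left(3 + \frac{-3 - 48 - 6 + 4 \left(-8\right)}{-5}\right) 427 - 14 = \left(3 - \frac{-3 - 48 - 6 - 32}{5}\right) 427 - 14 = \left(3 - - \frac{89}{5}\right) 427 - 14 = \left(3 + \frac{89}{5}\right) 427 - 14 = \frac{104}{5} \cdot 427 - 14 = \frac{44408}{5} - 14 = \frac{44338}{5}$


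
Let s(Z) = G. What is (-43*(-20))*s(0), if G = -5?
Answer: -4300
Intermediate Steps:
s(Z) = -5
(-43*(-20))*s(0) = -43*(-20)*(-5) = 860*(-5) = -4300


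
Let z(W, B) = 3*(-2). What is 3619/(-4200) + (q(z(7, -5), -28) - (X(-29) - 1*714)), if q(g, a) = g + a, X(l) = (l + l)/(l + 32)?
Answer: 419083/600 ≈ 698.47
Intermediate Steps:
X(l) = 2*l/(32 + l) (X(l) = (2*l)/(32 + l) = 2*l/(32 + l))
z(W, B) = -6
q(g, a) = a + g
3619/(-4200) + (q(z(7, -5), -28) - (X(-29) - 1*714)) = 3619/(-4200) + ((-28 - 6) - (2*(-29)/(32 - 29) - 1*714)) = 3619*(-1/4200) + (-34 - (2*(-29)/3 - 714)) = -517/600 + (-34 - (2*(-29)*(1/3) - 714)) = -517/600 + (-34 - (-58/3 - 714)) = -517/600 + (-34 - 1*(-2200/3)) = -517/600 + (-34 + 2200/3) = -517/600 + 2098/3 = 419083/600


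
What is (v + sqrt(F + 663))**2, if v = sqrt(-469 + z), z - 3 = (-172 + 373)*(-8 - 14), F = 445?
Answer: -3780 + 8*I*sqrt(338494) ≈ -3780.0 + 4654.4*I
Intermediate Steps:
z = -4419 (z = 3 + (-172 + 373)*(-8 - 14) = 3 + 201*(-22) = 3 - 4422 = -4419)
v = 2*I*sqrt(1222) (v = sqrt(-469 - 4419) = sqrt(-4888) = 2*I*sqrt(1222) ≈ 69.914*I)
(v + sqrt(F + 663))**2 = (2*I*sqrt(1222) + sqrt(445 + 663))**2 = (2*I*sqrt(1222) + sqrt(1108))**2 = (2*I*sqrt(1222) + 2*sqrt(277))**2 = (2*sqrt(277) + 2*I*sqrt(1222))**2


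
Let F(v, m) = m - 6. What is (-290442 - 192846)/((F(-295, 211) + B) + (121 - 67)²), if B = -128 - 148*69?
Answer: 483288/7219 ≈ 66.947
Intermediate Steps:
F(v, m) = -6 + m
B = -10340 (B = -128 - 10212 = -10340)
(-290442 - 192846)/((F(-295, 211) + B) + (121 - 67)²) = (-290442 - 192846)/(((-6 + 211) - 10340) + (121 - 67)²) = -483288/((205 - 10340) + 54²) = -483288/(-10135 + 2916) = -483288/(-7219) = -483288*(-1/7219) = 483288/7219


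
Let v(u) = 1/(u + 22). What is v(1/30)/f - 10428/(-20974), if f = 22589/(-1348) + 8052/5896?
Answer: 4762573764174/9636189490747 ≈ 0.49424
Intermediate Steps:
v(u) = 1/(22 + u)
f = -1390121/90316 (f = 22589*(-1/1348) + 8052*(1/5896) = -22589/1348 + 183/134 = -1390121/90316 ≈ -15.392)
v(1/30)/f - 10428/(-20974) = 1/((22 + 1/30)*(-1390121/90316)) - 10428/(-20974) = -90316/1390121/(22 + 1/30) - 10428*(-1/20974) = -90316/1390121/(661/30) + 5214/10487 = (30/661)*(-90316/1390121) + 5214/10487 = -2709480/918869981 + 5214/10487 = 4762573764174/9636189490747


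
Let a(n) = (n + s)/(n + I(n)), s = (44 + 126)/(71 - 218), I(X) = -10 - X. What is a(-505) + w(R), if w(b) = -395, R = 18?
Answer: -101249/294 ≈ -344.38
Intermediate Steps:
s = -170/147 (s = 170/(-147) = 170*(-1/147) = -170/147 ≈ -1.1565)
a(n) = 17/147 - n/10 (a(n) = (n - 170/147)/(n + (-10 - n)) = (-170/147 + n)/(-10) = (-170/147 + n)*(-⅒) = 17/147 - n/10)
a(-505) + w(R) = (17/147 - ⅒*(-505)) - 395 = (17/147 + 101/2) - 395 = 14881/294 - 395 = -101249/294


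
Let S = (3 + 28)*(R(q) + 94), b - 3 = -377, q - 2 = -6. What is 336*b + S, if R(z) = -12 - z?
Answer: -122998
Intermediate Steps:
q = -4 (q = 2 - 6 = -4)
b = -374 (b = 3 - 377 = -374)
S = 2666 (S = (3 + 28)*((-12 - 1*(-4)) + 94) = 31*((-12 + 4) + 94) = 31*(-8 + 94) = 31*86 = 2666)
336*b + S = 336*(-374) + 2666 = -125664 + 2666 = -122998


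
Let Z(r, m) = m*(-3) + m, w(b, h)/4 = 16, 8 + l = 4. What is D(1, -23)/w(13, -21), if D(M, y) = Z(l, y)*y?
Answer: -529/32 ≈ -16.531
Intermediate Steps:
l = -4 (l = -8 + 4 = -4)
w(b, h) = 64 (w(b, h) = 4*16 = 64)
Z(r, m) = -2*m (Z(r, m) = -3*m + m = -2*m)
D(M, y) = -2*y² (D(M, y) = (-2*y)*y = -2*y²)
D(1, -23)/w(13, -21) = -2*(-23)²/64 = -2*529*(1/64) = -1058*1/64 = -529/32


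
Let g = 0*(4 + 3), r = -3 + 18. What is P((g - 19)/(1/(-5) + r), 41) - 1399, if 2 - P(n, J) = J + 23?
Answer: -1461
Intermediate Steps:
r = 15
g = 0 (g = 0*7 = 0)
P(n, J) = -21 - J (P(n, J) = 2 - (J + 23) = 2 - (23 + J) = 2 + (-23 - J) = -21 - J)
P((g - 19)/(1/(-5) + r), 41) - 1399 = (-21 - 1*41) - 1399 = (-21 - 41) - 1399 = -62 - 1399 = -1461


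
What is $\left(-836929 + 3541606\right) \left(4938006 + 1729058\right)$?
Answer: $18032254658328$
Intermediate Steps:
$\left(-836929 + 3541606\right) \left(4938006 + 1729058\right) = 2704677 \cdot 6667064 = 18032254658328$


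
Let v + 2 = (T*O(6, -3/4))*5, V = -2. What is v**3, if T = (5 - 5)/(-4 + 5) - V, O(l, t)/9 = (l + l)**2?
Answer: 2175774721912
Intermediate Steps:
O(l, t) = 36*l**2 (O(l, t) = 9*(l + l)**2 = 9*(2*l)**2 = 9*(4*l**2) = 36*l**2)
T = 2 (T = (5 - 5)/(-4 + 5) - 1*(-2) = 0/1 + 2 = 0*1 + 2 = 0 + 2 = 2)
v = 12958 (v = -2 + (2*(36*6**2))*5 = -2 + (2*(36*36))*5 = -2 + (2*1296)*5 = -2 + 2592*5 = -2 + 12960 = 12958)
v**3 = 12958**3 = 2175774721912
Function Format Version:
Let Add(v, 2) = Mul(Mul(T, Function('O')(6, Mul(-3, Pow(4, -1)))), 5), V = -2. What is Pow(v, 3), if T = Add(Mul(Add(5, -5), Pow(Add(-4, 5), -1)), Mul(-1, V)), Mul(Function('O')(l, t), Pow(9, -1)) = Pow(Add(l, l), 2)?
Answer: 2175774721912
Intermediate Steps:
Function('O')(l, t) = Mul(36, Pow(l, 2)) (Function('O')(l, t) = Mul(9, Pow(Add(l, l), 2)) = Mul(9, Pow(Mul(2, l), 2)) = Mul(9, Mul(4, Pow(l, 2))) = Mul(36, Pow(l, 2)))
T = 2 (T = Add(Mul(Add(5, -5), Pow(Add(-4, 5), -1)), Mul(-1, -2)) = Add(Mul(0, Pow(1, -1)), 2) = Add(Mul(0, 1), 2) = Add(0, 2) = 2)
v = 12958 (v = Add(-2, Mul(Mul(2, Mul(36, Pow(6, 2))), 5)) = Add(-2, Mul(Mul(2, Mul(36, 36)), 5)) = Add(-2, Mul(Mul(2, 1296), 5)) = Add(-2, Mul(2592, 5)) = Add(-2, 12960) = 12958)
Pow(v, 3) = Pow(12958, 3) = 2175774721912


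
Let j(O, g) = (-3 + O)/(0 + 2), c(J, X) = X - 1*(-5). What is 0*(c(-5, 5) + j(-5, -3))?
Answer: 0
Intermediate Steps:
c(J, X) = 5 + X (c(J, X) = X + 5 = 5 + X)
j(O, g) = -3/2 + O/2 (j(O, g) = (-3 + O)/2 = (-3 + O)*(½) = -3/2 + O/2)
0*(c(-5, 5) + j(-5, -3)) = 0*((5 + 5) + (-3/2 + (½)*(-5))) = 0*(10 + (-3/2 - 5/2)) = 0*(10 - 4) = 0*6 = 0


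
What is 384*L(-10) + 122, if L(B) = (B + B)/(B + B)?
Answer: 506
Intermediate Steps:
L(B) = 1 (L(B) = (2*B)/((2*B)) = (2*B)*(1/(2*B)) = 1)
384*L(-10) + 122 = 384*1 + 122 = 384 + 122 = 506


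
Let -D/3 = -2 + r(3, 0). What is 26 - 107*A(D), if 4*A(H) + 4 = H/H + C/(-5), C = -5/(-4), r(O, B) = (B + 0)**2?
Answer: 1807/16 ≈ 112.94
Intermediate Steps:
r(O, B) = B**2
C = 5/4 (C = -5*(-1/4) = 5/4 ≈ 1.2500)
D = 6 (D = -3*(-2 + 0**2) = -3*(-2 + 0) = -3*(-2) = 6)
A(H) = -13/16 (A(H) = -1 + (H/H + (5/4)/(-5))/4 = -1 + (1 + (5/4)*(-1/5))/4 = -1 + (1 - 1/4)/4 = -1 + (1/4)*(3/4) = -1 + 3/16 = -13/16)
26 - 107*A(D) = 26 - 107*(-13/16) = 26 + 1391/16 = 1807/16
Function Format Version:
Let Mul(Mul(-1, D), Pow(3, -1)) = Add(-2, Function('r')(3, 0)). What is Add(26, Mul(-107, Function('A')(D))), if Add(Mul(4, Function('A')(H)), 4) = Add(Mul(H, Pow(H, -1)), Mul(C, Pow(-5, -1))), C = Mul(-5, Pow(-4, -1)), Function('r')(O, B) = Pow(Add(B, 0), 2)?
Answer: Rational(1807, 16) ≈ 112.94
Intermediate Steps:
Function('r')(O, B) = Pow(B, 2)
C = Rational(5, 4) (C = Mul(-5, Rational(-1, 4)) = Rational(5, 4) ≈ 1.2500)
D = 6 (D = Mul(-3, Add(-2, Pow(0, 2))) = Mul(-3, Add(-2, 0)) = Mul(-3, -2) = 6)
Function('A')(H) = Rational(-13, 16) (Function('A')(H) = Add(-1, Mul(Rational(1, 4), Add(Mul(H, Pow(H, -1)), Mul(Rational(5, 4), Pow(-5, -1))))) = Add(-1, Mul(Rational(1, 4), Add(1, Mul(Rational(5, 4), Rational(-1, 5))))) = Add(-1, Mul(Rational(1, 4), Add(1, Rational(-1, 4)))) = Add(-1, Mul(Rational(1, 4), Rational(3, 4))) = Add(-1, Rational(3, 16)) = Rational(-13, 16))
Add(26, Mul(-107, Function('A')(D))) = Add(26, Mul(-107, Rational(-13, 16))) = Add(26, Rational(1391, 16)) = Rational(1807, 16)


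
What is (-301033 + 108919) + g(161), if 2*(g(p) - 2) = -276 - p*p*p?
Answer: -4557781/2 ≈ -2.2789e+6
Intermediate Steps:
g(p) = -136 - p³/2 (g(p) = 2 + (-276 - p*p*p)/2 = 2 + (-276 - p²*p)/2 = 2 + (-276 - p³)/2 = 2 + (-138 - p³/2) = -136 - p³/2)
(-301033 + 108919) + g(161) = (-301033 + 108919) + (-136 - ½*161³) = -192114 + (-136 - ½*4173281) = -192114 + (-136 - 4173281/2) = -192114 - 4173553/2 = -4557781/2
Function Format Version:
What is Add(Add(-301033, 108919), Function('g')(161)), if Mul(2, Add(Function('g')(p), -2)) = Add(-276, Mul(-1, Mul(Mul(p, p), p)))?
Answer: Rational(-4557781, 2) ≈ -2.2789e+6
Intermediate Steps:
Function('g')(p) = Add(-136, Mul(Rational(-1, 2), Pow(p, 3))) (Function('g')(p) = Add(2, Mul(Rational(1, 2), Add(-276, Mul(-1, Mul(Mul(p, p), p))))) = Add(2, Mul(Rational(1, 2), Add(-276, Mul(-1, Mul(Pow(p, 2), p))))) = Add(2, Mul(Rational(1, 2), Add(-276, Mul(-1, Pow(p, 3))))) = Add(2, Add(-138, Mul(Rational(-1, 2), Pow(p, 3)))) = Add(-136, Mul(Rational(-1, 2), Pow(p, 3))))
Add(Add(-301033, 108919), Function('g')(161)) = Add(Add(-301033, 108919), Add(-136, Mul(Rational(-1, 2), Pow(161, 3)))) = Add(-192114, Add(-136, Mul(Rational(-1, 2), 4173281))) = Add(-192114, Add(-136, Rational(-4173281, 2))) = Add(-192114, Rational(-4173553, 2)) = Rational(-4557781, 2)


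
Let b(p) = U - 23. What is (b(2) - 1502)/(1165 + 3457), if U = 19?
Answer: -753/2311 ≈ -0.32583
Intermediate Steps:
b(p) = -4 (b(p) = 19 - 23 = -4)
(b(2) - 1502)/(1165 + 3457) = (-4 - 1502)/(1165 + 3457) = -1506/4622 = -1506*1/4622 = -753/2311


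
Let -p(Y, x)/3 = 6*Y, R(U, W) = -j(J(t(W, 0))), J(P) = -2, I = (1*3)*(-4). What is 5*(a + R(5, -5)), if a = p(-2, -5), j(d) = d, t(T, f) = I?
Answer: 190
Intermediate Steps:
I = -12 (I = 3*(-4) = -12)
t(T, f) = -12
R(U, W) = 2 (R(U, W) = -1*(-2) = 2)
p(Y, x) = -18*Y
a = 36 (a = -18*(-2) = 36)
5*(a + R(5, -5)) = 5*(36 + 2) = 5*38 = 190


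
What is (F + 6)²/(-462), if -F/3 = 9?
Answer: -21/22 ≈ -0.95455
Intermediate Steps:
F = -27 (F = -3*9 = -27)
(F + 6)²/(-462) = (-27 + 6)²/(-462) = (-21)²*(-1/462) = 441*(-1/462) = -21/22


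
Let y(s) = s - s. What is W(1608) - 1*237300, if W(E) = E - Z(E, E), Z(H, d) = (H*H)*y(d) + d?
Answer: -237300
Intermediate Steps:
y(s) = 0
Z(H, d) = d (Z(H, d) = (H*H)*0 + d = H²*0 + d = 0 + d = d)
W(E) = 0 (W(E) = E - E = 0)
W(1608) - 1*237300 = 0 - 1*237300 = 0 - 237300 = -237300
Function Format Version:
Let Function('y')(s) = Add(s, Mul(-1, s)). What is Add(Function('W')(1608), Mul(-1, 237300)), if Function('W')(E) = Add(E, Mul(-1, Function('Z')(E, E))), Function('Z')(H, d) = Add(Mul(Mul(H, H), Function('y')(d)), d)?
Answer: -237300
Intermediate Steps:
Function('y')(s) = 0
Function('Z')(H, d) = d (Function('Z')(H, d) = Add(Mul(Mul(H, H), 0), d) = Add(Mul(Pow(H, 2), 0), d) = Add(0, d) = d)
Function('W')(E) = 0 (Function('W')(E) = Add(E, Mul(-1, E)) = 0)
Add(Function('W')(1608), Mul(-1, 237300)) = Add(0, Mul(-1, 237300)) = Add(0, -237300) = -237300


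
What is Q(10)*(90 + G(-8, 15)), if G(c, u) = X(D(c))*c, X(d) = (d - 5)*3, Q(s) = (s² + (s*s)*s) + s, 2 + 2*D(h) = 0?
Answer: 259740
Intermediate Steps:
D(h) = -1 (D(h) = -1 + (½)*0 = -1 + 0 = -1)
Q(s) = s + s² + s³ (Q(s) = (s² + s²*s) + s = (s² + s³) + s = s + s² + s³)
X(d) = -15 + 3*d (X(d) = (-5 + d)*3 = -15 + 3*d)
G(c, u) = -18*c (G(c, u) = (-15 + 3*(-1))*c = (-15 - 3)*c = -18*c)
Q(10)*(90 + G(-8, 15)) = (10*(1 + 10 + 10²))*(90 - 18*(-8)) = (10*(1 + 10 + 100))*(90 + 144) = (10*111)*234 = 1110*234 = 259740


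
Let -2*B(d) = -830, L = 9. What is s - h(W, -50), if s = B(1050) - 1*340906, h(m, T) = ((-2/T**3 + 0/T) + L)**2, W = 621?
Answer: -1330359376125001/3906250000 ≈ -3.4057e+5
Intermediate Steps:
B(d) = 415 (B(d) = -1/2*(-830) = 415)
h(m, T) = (9 - 2/T**3)**2 (h(m, T) = ((-2/T**3 + 0/T) + 9)**2 = ((-2/T**3 + 0) + 9)**2 = (-2/T**3 + 9)**2 = (9 - 2/T**3)**2)
s = -340491 (s = 415 - 1*340906 = 415 - 340906 = -340491)
s - h(W, -50) = -340491 - (-2 + 9*(-50)**3)**2/(-50)**6 = -340491 - (-2 + 9*(-125000))**2/15625000000 = -340491 - (-2 - 1125000)**2/15625000000 = -340491 - (-1125002)**2/15625000000 = -340491 - 1265629500004/15625000000 = -340491 - 1*316407375001/3906250000 = -340491 - 316407375001/3906250000 = -1330359376125001/3906250000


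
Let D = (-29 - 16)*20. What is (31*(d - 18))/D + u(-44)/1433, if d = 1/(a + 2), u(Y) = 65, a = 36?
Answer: 32563909/49008600 ≈ 0.66445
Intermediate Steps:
d = 1/38 (d = 1/(36 + 2) = 1/38 ≈ 0.026316)
D = -900 (D = -45*20 = -900)
(31*(d - 18))/D + u(-44)/1433 = (31*(1/38 - 18))/(-900) + 65/1433 = (31*(-683/38))*(-1/900) + 65*(1/1433) = -21173/38*(-1/900) + 65/1433 = 21173/34200 + 65/1433 = 32563909/49008600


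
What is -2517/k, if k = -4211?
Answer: 2517/4211 ≈ 0.59772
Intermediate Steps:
-2517/k = -2517/(-4211) = -2517*(-1/4211) = 2517/4211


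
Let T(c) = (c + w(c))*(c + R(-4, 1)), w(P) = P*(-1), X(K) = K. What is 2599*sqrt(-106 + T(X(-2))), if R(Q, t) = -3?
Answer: 2599*I*sqrt(106) ≈ 26758.0*I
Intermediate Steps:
w(P) = -P
T(c) = 0 (T(c) = (c - c)*(c - 3) = 0*(-3 + c) = 0)
2599*sqrt(-106 + T(X(-2))) = 2599*sqrt(-106 + 0) = 2599*sqrt(-106) = 2599*(I*sqrt(106)) = 2599*I*sqrt(106)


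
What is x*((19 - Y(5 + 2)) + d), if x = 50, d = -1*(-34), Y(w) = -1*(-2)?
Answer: 2550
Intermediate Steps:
Y(w) = 2
d = 34
x*((19 - Y(5 + 2)) + d) = 50*((19 - 1*2) + 34) = 50*((19 - 2) + 34) = 50*(17 + 34) = 50*51 = 2550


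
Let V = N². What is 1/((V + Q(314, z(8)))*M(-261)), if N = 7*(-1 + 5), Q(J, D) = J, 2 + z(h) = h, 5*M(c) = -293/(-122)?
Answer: 5/2637 ≈ 0.0018961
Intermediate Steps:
M(c) = 293/610 (M(c) = (-293/(-122))/5 = (-293*(-1/122))/5 = (⅕)*(293/122) = 293/610)
z(h) = -2 + h
N = 28 (N = 7*4 = 28)
V = 784 (V = 28² = 784)
1/((V + Q(314, z(8)))*M(-261)) = 1/((784 + 314)*(293/610)) = (610/293)/1098 = (1/1098)*(610/293) = 5/2637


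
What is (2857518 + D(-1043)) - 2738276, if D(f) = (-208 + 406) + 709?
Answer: 120149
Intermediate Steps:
D(f) = 907 (D(f) = 198 + 709 = 907)
(2857518 + D(-1043)) - 2738276 = (2857518 + 907) - 2738276 = 2858425 - 2738276 = 120149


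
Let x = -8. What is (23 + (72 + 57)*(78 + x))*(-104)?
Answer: -941512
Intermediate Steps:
(23 + (72 + 57)*(78 + x))*(-104) = (23 + (72 + 57)*(78 - 8))*(-104) = (23 + 129*70)*(-104) = (23 + 9030)*(-104) = 9053*(-104) = -941512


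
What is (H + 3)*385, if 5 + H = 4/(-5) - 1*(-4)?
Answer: 462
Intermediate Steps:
H = -9/5 (H = -5 + (4/(-5) - 1*(-4)) = -5 + (4*(-⅕) + 4) = -5 + (-⅘ + 4) = -5 + 16/5 = -9/5 ≈ -1.8000)
(H + 3)*385 = (-9/5 + 3)*385 = (6/5)*385 = 462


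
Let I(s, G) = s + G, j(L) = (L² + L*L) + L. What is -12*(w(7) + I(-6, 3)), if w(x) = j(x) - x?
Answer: -1140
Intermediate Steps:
j(L) = L + 2*L² (j(L) = (L² + L²) + L = 2*L² + L = L + 2*L²)
w(x) = -x + x*(1 + 2*x) (w(x) = x*(1 + 2*x) - x = -x + x*(1 + 2*x))
I(s, G) = G + s
-12*(w(7) + I(-6, 3)) = -12*(2*7² + (3 - 6)) = -12*(2*49 - 3) = -12*(98 - 3) = -12*95 = -1140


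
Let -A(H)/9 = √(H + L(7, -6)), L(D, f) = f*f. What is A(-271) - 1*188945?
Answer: -188945 - 9*I*√235 ≈ -1.8895e+5 - 137.97*I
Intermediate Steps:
L(D, f) = f²
A(H) = -9*√(36 + H) (A(H) = -9*√(H + (-6)²) = -9*√(H + 36) = -9*√(36 + H))
A(-271) - 1*188945 = -9*√(36 - 271) - 1*188945 = -9*I*√235 - 188945 = -188945 - 9*I*√235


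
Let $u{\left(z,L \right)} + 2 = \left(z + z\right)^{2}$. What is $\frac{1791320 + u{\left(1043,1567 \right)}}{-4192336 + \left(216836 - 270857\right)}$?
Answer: $- \frac{6142714}{4246357} \approx -1.4466$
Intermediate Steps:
$u{\left(z,L \right)} = -2 + 4 z^{2}$ ($u{\left(z,L \right)} = -2 + \left(z + z\right)^{2} = -2 + \left(2 z\right)^{2} = -2 + 4 z^{2}$)
$\frac{1791320 + u{\left(1043,1567 \right)}}{-4192336 + \left(216836 - 270857\right)} = \frac{1791320 - \left(2 - 4 \cdot 1043^{2}\right)}{-4192336 + \left(216836 - 270857\right)} = \frac{1791320 + \left(-2 + 4 \cdot 1087849\right)}{-4192336 + \left(216836 - 270857\right)} = \frac{1791320 + \left(-2 + 4351396\right)}{-4192336 - 54021} = \frac{1791320 + 4351394}{-4246357} = 6142714 \left(- \frac{1}{4246357}\right) = - \frac{6142714}{4246357}$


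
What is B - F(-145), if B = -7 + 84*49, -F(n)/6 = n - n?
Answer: 4109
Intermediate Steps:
F(n) = 0 (F(n) = -6*(n - n) = -6*0 = 0)
B = 4109 (B = -7 + 4116 = 4109)
B - F(-145) = 4109 - 1*0 = 4109 + 0 = 4109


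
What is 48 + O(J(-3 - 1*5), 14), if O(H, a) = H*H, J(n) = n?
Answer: 112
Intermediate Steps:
O(H, a) = H**2
48 + O(J(-3 - 1*5), 14) = 48 + (-3 - 1*5)**2 = 48 + (-3 - 5)**2 = 48 + (-8)**2 = 48 + 64 = 112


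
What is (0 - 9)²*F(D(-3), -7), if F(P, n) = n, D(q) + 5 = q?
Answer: -567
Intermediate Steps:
D(q) = -5 + q
(0 - 9)²*F(D(-3), -7) = (0 - 9)²*(-7) = (-9)²*(-7) = 81*(-7) = -567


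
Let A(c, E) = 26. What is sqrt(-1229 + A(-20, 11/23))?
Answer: I*sqrt(1203) ≈ 34.684*I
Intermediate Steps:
sqrt(-1229 + A(-20, 11/23)) = sqrt(-1229 + 26) = sqrt(-1203) = I*sqrt(1203)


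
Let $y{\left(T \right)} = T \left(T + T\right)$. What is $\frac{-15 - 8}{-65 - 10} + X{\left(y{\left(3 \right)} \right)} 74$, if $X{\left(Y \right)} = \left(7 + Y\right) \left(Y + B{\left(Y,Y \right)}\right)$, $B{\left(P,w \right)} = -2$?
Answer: $\frac{2220023}{75} \approx 29600.0$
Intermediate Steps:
$y{\left(T \right)} = 2 T^{2}$ ($y{\left(T \right)} = T 2 T = 2 T^{2}$)
$X{\left(Y \right)} = \left(-2 + Y\right) \left(7 + Y\right)$ ($X{\left(Y \right)} = \left(7 + Y\right) \left(Y - 2\right) = \left(7 + Y\right) \left(-2 + Y\right) = \left(-2 + Y\right) \left(7 + Y\right)$)
$\frac{-15 - 8}{-65 - 10} + X{\left(y{\left(3 \right)} \right)} 74 = \frac{-15 - 8}{-65 - 10} + \left(-14 + \left(2 \cdot 3^{2}\right)^{2} + 5 \cdot 2 \cdot 3^{2}\right) 74 = - \frac{23}{-75} + \left(-14 + \left(2 \cdot 9\right)^{2} + 5 \cdot 2 \cdot 9\right) 74 = \left(-23\right) \left(- \frac{1}{75}\right) + \left(-14 + 18^{2} + 5 \cdot 18\right) 74 = \frac{23}{75} + \left(-14 + 324 + 90\right) 74 = \frac{23}{75} + 400 \cdot 74 = \frac{23}{75} + 29600 = \frac{2220023}{75}$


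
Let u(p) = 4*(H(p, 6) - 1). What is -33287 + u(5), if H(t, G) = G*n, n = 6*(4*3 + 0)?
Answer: -31563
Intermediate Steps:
n = 72 (n = 6*(12 + 0) = 6*12 = 72)
H(t, G) = 72*G (H(t, G) = G*72 = 72*G)
u(p) = 1724 (u(p) = 4*(72*6 - 1) = 4*(432 - 1) = 4*431 = 1724)
-33287 + u(5) = -33287 + 1724 = -31563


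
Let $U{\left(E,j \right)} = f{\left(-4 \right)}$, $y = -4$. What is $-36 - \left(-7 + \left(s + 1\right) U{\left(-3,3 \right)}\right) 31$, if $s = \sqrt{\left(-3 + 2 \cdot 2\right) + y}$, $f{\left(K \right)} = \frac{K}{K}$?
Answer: $150 - 31 i \sqrt{3} \approx 150.0 - 53.694 i$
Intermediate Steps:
$f{\left(K \right)} = 1$
$U{\left(E,j \right)} = 1$
$s = i \sqrt{3}$ ($s = \sqrt{\left(-3 + 2 \cdot 2\right) - 4} = \sqrt{\left(-3 + 4\right) - 4} = \sqrt{1 - 4} = \sqrt{-3} = i \sqrt{3} \approx 1.732 i$)
$-36 - \left(-7 + \left(s + 1\right) U{\left(-3,3 \right)}\right) 31 = -36 - \left(-7 + \left(i \sqrt{3} + 1\right) 1\right) 31 = -36 - \left(-7 + \left(1 + i \sqrt{3}\right) 1\right) 31 = -36 - \left(-7 + \left(1 + i \sqrt{3}\right)\right) 31 = -36 - \left(-6 + i \sqrt{3}\right) 31 = -36 - \left(-186 + 31 i \sqrt{3}\right) = -36 + \left(186 - 31 i \sqrt{3}\right) = 150 - 31 i \sqrt{3}$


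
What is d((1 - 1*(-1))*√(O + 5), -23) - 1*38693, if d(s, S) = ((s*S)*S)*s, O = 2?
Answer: -23881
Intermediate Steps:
d(s, S) = S²*s² (d(s, S) = ((S*s)*S)*s = (s*S²)*s = S²*s²)
d((1 - 1*(-1))*√(O + 5), -23) - 1*38693 = (-23)²*((1 - 1*(-1))*√(2 + 5))² - 1*38693 = 529*((1 + 1)*√7)² - 38693 = 529*(2*√7)² - 38693 = 529*28 - 38693 = 14812 - 38693 = -23881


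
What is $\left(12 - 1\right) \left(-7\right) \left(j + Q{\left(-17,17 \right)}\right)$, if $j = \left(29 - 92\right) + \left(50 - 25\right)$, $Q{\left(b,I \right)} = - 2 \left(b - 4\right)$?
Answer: $-308$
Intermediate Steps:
$Q{\left(b,I \right)} = 8 - 2 b$ ($Q{\left(b,I \right)} = - 2 \left(-4 + b\right) = 8 - 2 b$)
$j = -38$ ($j = -63 + 25 = -38$)
$\left(12 - 1\right) \left(-7\right) \left(j + Q{\left(-17,17 \right)}\right) = \left(12 - 1\right) \left(-7\right) \left(-38 + \left(8 - -34\right)\right) = 11 \left(-7\right) \left(-38 + \left(8 + 34\right)\right) = - 77 \left(-38 + 42\right) = \left(-77\right) 4 = -308$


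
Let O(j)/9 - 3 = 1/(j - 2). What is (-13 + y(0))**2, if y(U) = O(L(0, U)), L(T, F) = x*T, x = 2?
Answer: 361/4 ≈ 90.250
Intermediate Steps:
L(T, F) = 2*T
O(j) = 27 + 9/(-2 + j) (O(j) = 27 + 9/(j - 2) = 27 + 9/(-2 + j))
y(U) = 45/2 (y(U) = 9*(-5 + 3*(2*0))/(-2 + 2*0) = 9*(-5 + 3*0)/(-2 + 0) = 9*(-5 + 0)/(-2) = 9*(-1/2)*(-5) = 45/2)
(-13 + y(0))**2 = (-13 + 45/2)**2 = (19/2)**2 = 361/4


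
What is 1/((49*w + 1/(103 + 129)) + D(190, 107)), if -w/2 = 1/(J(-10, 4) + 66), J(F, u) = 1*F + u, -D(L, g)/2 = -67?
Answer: 3480/460651 ≈ 0.0075545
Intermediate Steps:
D(L, g) = 134 (D(L, g) = -2*(-67) = 134)
J(F, u) = F + u
w = -1/30 (w = -2/((-10 + 4) + 66) = -2/(-6 + 66) = -2/60 = -2*1/60 = -1/30 ≈ -0.033333)
1/((49*w + 1/(103 + 129)) + D(190, 107)) = 1/((49*(-1/30) + 1/(103 + 129)) + 134) = 1/((-49/30 + 1/232) + 134) = 1/(-5669/3480 + 134) = 1/(460651/3480) = 3480/460651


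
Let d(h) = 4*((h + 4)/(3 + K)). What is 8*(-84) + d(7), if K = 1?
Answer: -661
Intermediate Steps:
d(h) = 4 + h (d(h) = 4*((h + 4)/(3 + 1)) = 4*((4 + h)/4) = 4*((4 + h)*(¼)) = 4*(1 + h/4) = 4 + h)
8*(-84) + d(7) = 8*(-84) + (4 + 7) = -672 + 11 = -661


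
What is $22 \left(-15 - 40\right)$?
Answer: $-1210$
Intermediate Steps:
$22 \left(-15 - 40\right) = 22 \left(-55\right) = -1210$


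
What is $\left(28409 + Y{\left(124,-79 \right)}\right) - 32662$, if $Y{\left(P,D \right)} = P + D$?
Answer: $-4208$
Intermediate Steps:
$Y{\left(P,D \right)} = D + P$
$\left(28409 + Y{\left(124,-79 \right)}\right) - 32662 = \left(28409 + \left(-79 + 124\right)\right) - 32662 = \left(28409 + 45\right) - 32662 = 28454 - 32662 = -4208$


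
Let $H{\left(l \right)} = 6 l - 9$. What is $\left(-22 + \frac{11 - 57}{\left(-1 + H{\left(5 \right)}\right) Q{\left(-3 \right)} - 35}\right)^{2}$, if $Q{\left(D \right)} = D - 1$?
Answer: $\frac{11664}{25} \approx 466.56$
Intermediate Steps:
$H{\left(l \right)} = -9 + 6 l$ ($H{\left(l \right)} = 6 l - 9 = -9 + 6 l$)
$Q{\left(D \right)} = -1 + D$
$\left(-22 + \frac{11 - 57}{\left(-1 + H{\left(5 \right)}\right) Q{\left(-3 \right)} - 35}\right)^{2} = \left(-22 + \frac{11 - 57}{\left(-1 + \left(-9 + 6 \cdot 5\right)\right) \left(-1 - 3\right) - 35}\right)^{2} = \left(-22 - \frac{46}{\left(-1 + \left(-9 + 30\right)\right) \left(-4\right) - 35}\right)^{2} = \left(-22 - \frac{46}{\left(-1 + 21\right) \left(-4\right) - 35}\right)^{2} = \left(-22 - \frac{46}{20 \left(-4\right) - 35}\right)^{2} = \left(-22 - \frac{46}{-80 - 35}\right)^{2} = \left(-22 - \frac{46}{-115}\right)^{2} = \left(-22 - - \frac{2}{5}\right)^{2} = \left(-22 + \frac{2}{5}\right)^{2} = \left(- \frac{108}{5}\right)^{2} = \frac{11664}{25}$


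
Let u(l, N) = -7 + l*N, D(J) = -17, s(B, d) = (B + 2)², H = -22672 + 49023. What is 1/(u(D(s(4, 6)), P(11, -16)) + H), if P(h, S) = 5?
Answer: 1/26259 ≈ 3.8082e-5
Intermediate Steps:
H = 26351
s(B, d) = (2 + B)²
u(l, N) = -7 + N*l
1/(u(D(s(4, 6)), P(11, -16)) + H) = 1/((-7 + 5*(-17)) + 26351) = 1/((-7 - 85) + 26351) = 1/(-92 + 26351) = 1/26259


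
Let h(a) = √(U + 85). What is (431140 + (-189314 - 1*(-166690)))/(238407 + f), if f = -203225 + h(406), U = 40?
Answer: 14372409912/1237772999 - 2042580*√5/1237772999 ≈ 11.608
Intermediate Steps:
h(a) = 5*√5 (h(a) = √(40 + 85) = √125 = 5*√5)
f = -203225 + 5*√5 ≈ -2.0321e+5
(431140 + (-189314 - 1*(-166690)))/(238407 + f) = (431140 + (-189314 - 1*(-166690)))/(238407 + (-203225 + 5*√5)) = (431140 + (-189314 + 166690))/(35182 + 5*√5) = (431140 - 22624)/(35182 + 5*√5) = 408516/(35182 + 5*√5)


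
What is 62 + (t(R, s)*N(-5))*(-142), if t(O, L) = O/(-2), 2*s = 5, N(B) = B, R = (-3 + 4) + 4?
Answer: -1713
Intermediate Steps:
R = 5 (R = 1 + 4 = 5)
s = 5/2 (s = (½)*5 = 5/2 ≈ 2.5000)
t(O, L) = -O/2 (t(O, L) = O*(-½) = -O/2)
62 + (t(R, s)*N(-5))*(-142) = 62 + (-½*5*(-5))*(-142) = 62 - 5/2*(-5)*(-142) = 62 + (25/2)*(-142) = 62 - 1775 = -1713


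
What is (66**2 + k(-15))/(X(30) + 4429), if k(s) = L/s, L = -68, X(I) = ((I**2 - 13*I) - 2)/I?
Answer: 9344/9527 ≈ 0.98079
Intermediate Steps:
X(I) = (-2 + I**2 - 13*I)/I
k(s) = -68/s
(66**2 + k(-15))/(X(30) + 4429) = (66**2 - 68/(-15))/((-13 + 30 - 2/30) + 4429) = (4356 - 68*(-1/15))/((-13 + 30 - 2*1/30) + 4429) = (4356 + 68/15)/((-13 + 30 - 1/15) + 4429) = 65408/(15*(254/15 + 4429)) = 65408/(15*(66689/15)) = (65408/15)*(15/66689) = 9344/9527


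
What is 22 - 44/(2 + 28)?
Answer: 308/15 ≈ 20.533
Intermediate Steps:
22 - 44/(2 + 28) = 22 - 44/30 = 22 - 44*1/30 = 22 - 22/15 = 308/15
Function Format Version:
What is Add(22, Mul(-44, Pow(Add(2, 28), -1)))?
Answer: Rational(308, 15) ≈ 20.533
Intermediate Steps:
Add(22, Mul(-44, Pow(Add(2, 28), -1))) = Add(22, Mul(-44, Pow(30, -1))) = Add(22, Mul(-44, Rational(1, 30))) = Add(22, Rational(-22, 15)) = Rational(308, 15)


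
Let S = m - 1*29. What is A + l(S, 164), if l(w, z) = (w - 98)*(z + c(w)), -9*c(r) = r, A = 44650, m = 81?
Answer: 336346/9 ≈ 37372.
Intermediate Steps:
c(r) = -r/9
S = 52 (S = 81 - 1*29 = 81 - 29 = 52)
l(w, z) = (-98 + w)*(z - w/9) (l(w, z) = (w - 98)*(z - w/9) = (-98 + w)*(z - w/9))
A + l(S, 164) = 44650 + (-98*164 - ⅑*52² + (98/9)*52 + 52*164) = 44650 + (-16072 - ⅑*2704 + 5096/9 + 8528) = 44650 + (-16072 - 2704/9 + 5096/9 + 8528) = 44650 - 65504/9 = 336346/9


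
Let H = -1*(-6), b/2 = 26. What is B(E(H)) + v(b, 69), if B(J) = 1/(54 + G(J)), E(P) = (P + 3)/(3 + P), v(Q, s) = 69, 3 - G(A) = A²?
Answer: 3865/56 ≈ 69.018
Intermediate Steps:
G(A) = 3 - A²
b = 52 (b = 2*26 = 52)
H = 6
E(P) = 1 (E(P) = (3 + P)/(3 + P) = 1)
B(J) = 1/(57 - J²) (B(J) = 1/(54 + (3 - J²)) = 1/(57 - J²))
B(E(H)) + v(b, 69) = -1/(-57 + 1²) + 69 = -1/(-57 + 1) + 69 = -1/(-56) + 69 = -1*(-1/56) + 69 = 1/56 + 69 = 3865/56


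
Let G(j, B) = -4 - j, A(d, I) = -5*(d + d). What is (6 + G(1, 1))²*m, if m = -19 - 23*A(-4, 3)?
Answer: -939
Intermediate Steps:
A(d, I) = -10*d
m = -939 (m = -19 - (-230)*(-4) = -19 - 23*40 = -19 - 920 = -939)
(6 + G(1, 1))²*m = (6 + (-4 - 1*1))²*(-939) = (6 + (-4 - 1))²*(-939) = (6 - 5)²*(-939) = 1²*(-939) = 1*(-939) = -939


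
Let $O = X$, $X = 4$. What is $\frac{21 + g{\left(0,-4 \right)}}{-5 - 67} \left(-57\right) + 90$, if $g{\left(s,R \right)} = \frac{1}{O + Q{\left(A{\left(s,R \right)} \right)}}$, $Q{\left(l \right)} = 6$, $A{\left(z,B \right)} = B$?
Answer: $\frac{25609}{240} \approx 106.7$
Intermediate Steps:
$O = 4$
$g{\left(s,R \right)} = \frac{1}{10}$ ($g{\left(s,R \right)} = \frac{1}{4 + 6} = \frac{1}{10}$)
$\frac{21 + g{\left(0,-4 \right)}}{-5 - 67} \left(-57\right) + 90 = \frac{21 + \frac{1}{10}}{-5 - 67} \left(-57\right) + 90 = \frac{211}{10 \left(-72\right)} \left(-57\right) + 90 = \frac{211}{10} \left(- \frac{1}{72}\right) \left(-57\right) + 90 = \left(- \frac{211}{720}\right) \left(-57\right) + 90 = \frac{4009}{240} + 90 = \frac{25609}{240}$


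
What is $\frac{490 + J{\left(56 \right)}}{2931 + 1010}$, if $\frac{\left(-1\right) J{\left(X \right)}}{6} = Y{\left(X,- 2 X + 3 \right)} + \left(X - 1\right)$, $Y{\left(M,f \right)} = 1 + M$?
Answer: $- \frac{26}{563} \approx -0.046181$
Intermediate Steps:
$J{\left(X \right)} = - 12 X$ ($J{\left(X \right)} = - 6 \left(\left(1 + X\right) + \left(X - 1\right)\right) = - 6 \left(\left(1 + X\right) + \left(-1 + X\right)\right) = - 6 \cdot 2 X = - 12 X$)
$\frac{490 + J{\left(56 \right)}}{2931 + 1010} = \frac{490 - 672}{2931 + 1010} = \frac{490 - 672}{3941} = \left(-182\right) \frac{1}{3941} = - \frac{26}{563}$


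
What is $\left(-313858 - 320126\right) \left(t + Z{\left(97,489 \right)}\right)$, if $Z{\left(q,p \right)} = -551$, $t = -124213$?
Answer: $79098379776$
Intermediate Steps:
$\left(-313858 - 320126\right) \left(t + Z{\left(97,489 \right)}\right) = \left(-313858 - 320126\right) \left(-124213 - 551\right) = \left(-633984\right) \left(-124764\right) = 79098379776$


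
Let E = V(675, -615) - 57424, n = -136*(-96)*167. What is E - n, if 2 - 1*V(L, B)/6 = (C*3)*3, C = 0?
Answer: -2237764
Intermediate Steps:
V(L, B) = 12 (V(L, B) = 12 - 6*0*3*3 = 12 - 0*3 = 12 - 6*0 = 12 + 0 = 12)
n = 2180352 (n = 13056*167 = 2180352)
E = -57412 (E = 12 - 57424 = -57412)
E - n = -57412 - 1*2180352 = -57412 - 2180352 = -2237764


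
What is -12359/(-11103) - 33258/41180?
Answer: 69840023/228610770 ≈ 0.30550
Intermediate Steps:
-12359/(-11103) - 33258/41180 = -12359*(-1/11103) - 33258*1/41180 = 12359/11103 - 16629/20590 = 69840023/228610770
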